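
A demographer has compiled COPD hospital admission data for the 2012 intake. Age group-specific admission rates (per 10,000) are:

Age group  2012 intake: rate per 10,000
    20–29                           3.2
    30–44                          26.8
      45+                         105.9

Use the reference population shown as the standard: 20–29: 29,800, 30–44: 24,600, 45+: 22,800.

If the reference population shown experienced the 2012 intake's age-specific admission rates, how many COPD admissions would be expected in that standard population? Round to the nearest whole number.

317

Expected COPD admissions = Σ (standard pop × age-specific rate ÷ 10,000)
= 29,800×3.2/10,000 + 24,600×26.8/10,000 + 22,800×105.9/10,000
= 9.54 + 65.93 + 241.45 = 316.92.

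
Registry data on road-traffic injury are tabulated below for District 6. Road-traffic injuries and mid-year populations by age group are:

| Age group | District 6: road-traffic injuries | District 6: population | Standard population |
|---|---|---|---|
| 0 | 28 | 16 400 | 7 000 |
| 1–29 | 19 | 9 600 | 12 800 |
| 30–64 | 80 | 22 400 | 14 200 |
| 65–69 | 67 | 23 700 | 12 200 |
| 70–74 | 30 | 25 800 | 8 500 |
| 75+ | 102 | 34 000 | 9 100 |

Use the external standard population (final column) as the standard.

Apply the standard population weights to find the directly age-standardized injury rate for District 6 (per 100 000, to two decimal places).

Age-specific rates per 100 000 for District 6: 170.73, 197.92, 357.14, 282.70, 116.28, 300.00.
Standard total = 63 800; weights = 0.1097, 0.2006, 0.2226, 0.1912, 0.1332, 0.1426.
Standardized rate: 0.1097×170.73 + 0.2006×197.92 + 0.2226×357.14 + 0.1912×282.70 + 0.1332×116.28 + 0.1426×300.00 = 250.2696 per 100 000.

250.27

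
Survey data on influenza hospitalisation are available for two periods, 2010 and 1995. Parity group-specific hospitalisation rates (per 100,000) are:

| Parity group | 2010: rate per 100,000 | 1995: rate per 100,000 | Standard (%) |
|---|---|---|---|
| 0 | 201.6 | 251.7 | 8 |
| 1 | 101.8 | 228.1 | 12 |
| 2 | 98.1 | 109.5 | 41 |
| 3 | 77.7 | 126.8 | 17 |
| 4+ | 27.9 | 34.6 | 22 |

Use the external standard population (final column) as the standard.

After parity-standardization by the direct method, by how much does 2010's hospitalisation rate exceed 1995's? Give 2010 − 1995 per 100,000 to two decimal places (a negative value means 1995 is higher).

Standard weights: 0.08, 0.12, 0.41, 0.17, 0.22.
2010: 0.0800×201.6 + 0.1200×101.8 + 0.4100×98.1 + 0.1700×77.7 + 0.2200×27.9 = 87.9120 per 100,000.
1995: 0.0800×251.7 + 0.1200×228.1 + 0.4100×109.5 + 0.1700×126.8 + 0.2200×34.6 = 121.5710 per 100,000.
Difference = 87.9120 − 121.5710 = -33.6590.

-33.66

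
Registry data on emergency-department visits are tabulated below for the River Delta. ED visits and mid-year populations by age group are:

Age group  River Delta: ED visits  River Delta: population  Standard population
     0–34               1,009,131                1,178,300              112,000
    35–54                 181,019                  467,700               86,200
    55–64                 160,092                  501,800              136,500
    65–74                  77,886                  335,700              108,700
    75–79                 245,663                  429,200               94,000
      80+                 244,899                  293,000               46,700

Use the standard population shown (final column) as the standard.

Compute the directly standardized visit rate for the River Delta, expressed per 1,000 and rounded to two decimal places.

Age-specific rates per 1,000 for the River Delta: 856.430, 387.041, 319.035, 232.011, 572.374, 835.833.
Standard total = 584,100; weights = 0.1917, 0.1476, 0.2337, 0.1861, 0.1609, 0.0800.
Standardized rate: 0.1917×856.430 + 0.1476×387.041 + 0.2337×319.035 + 0.1861×232.011 + 0.1609×572.374 + 0.0800×835.833 = 498.0098 per 1,000.

498.01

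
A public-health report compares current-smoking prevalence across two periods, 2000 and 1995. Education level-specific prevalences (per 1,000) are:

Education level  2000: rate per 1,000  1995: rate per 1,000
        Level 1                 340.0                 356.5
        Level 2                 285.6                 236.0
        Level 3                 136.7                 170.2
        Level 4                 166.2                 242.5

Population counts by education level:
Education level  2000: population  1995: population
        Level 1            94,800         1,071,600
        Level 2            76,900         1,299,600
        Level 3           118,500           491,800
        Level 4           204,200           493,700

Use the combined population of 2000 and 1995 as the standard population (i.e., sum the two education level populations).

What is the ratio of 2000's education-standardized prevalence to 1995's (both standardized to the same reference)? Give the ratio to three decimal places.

0.976

Combined standard total = 3,851,100; weights = 0.3029, 0.3574, 0.1585, 0.1812.
2000: 0.3029×340.0 + 0.3574×285.6 + 0.1585×136.7 + 0.1812×166.2 = 256.8418 per 1,000.
1995: 0.3029×356.5 + 0.3574×236.0 + 0.1585×170.2 + 0.1812×242.5 = 263.2467 per 1,000.
Ratio = 256.8418 ÷ 263.2467 = 0.97567.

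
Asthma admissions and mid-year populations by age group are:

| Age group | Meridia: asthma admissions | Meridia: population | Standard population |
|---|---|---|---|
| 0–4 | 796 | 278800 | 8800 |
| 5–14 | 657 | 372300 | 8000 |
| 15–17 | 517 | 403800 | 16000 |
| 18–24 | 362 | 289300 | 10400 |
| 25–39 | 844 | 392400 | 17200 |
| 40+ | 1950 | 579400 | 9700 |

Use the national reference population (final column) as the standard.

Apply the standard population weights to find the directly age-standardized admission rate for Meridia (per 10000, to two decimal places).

Age-specific rates per 10000 for Meridia: 28.55, 17.65, 12.80, 12.51, 21.51, 33.66.
Standard total = 70100; weights = 0.1255, 0.1141, 0.2282, 0.1484, 0.2454, 0.1384.
Standardized rate: 0.1255×28.55 + 0.1141×17.65 + 0.2282×12.80 + 0.1484×12.51 + 0.2454×21.51 + 0.1384×33.66 = 20.3113 per 10000.

20.31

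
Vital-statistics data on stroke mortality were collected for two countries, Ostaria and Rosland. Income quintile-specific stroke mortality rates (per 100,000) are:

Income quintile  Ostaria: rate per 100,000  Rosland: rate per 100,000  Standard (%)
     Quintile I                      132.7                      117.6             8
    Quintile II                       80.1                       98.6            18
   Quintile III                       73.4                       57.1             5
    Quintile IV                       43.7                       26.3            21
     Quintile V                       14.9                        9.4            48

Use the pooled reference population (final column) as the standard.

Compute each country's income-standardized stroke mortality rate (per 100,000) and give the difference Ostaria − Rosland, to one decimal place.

Standard weights: 0.08, 0.18, 0.05, 0.21, 0.48.
Ostaria: 0.0800×132.7 + 0.1800×80.1 + 0.0500×73.4 + 0.2100×43.7 + 0.4800×14.9 = 45.0330 per 100,000.
Rosland: 0.0800×117.6 + 0.1800×98.6 + 0.0500×57.1 + 0.2100×26.3 + 0.4800×9.4 = 40.0460 per 100,000.
Difference = 45.0330 − 40.0460 = 4.9870.

5.0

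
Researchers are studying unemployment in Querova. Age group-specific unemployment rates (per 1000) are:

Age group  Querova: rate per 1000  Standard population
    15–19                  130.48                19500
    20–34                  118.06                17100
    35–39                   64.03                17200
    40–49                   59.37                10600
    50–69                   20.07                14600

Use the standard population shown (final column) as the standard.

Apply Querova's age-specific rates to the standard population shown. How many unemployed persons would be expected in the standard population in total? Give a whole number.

Expected unemployed persons = Σ (standard pop × age-specific rate ÷ 1000)
= 19500×130.48/1000 + 17100×118.06/1000 + 17200×64.03/1000 + 10600×59.37/1000 + 14600×20.07/1000
= 2544.36 + 2018.83 + 1101.32 + 629.32 + 293.02 = 6586.85.

6587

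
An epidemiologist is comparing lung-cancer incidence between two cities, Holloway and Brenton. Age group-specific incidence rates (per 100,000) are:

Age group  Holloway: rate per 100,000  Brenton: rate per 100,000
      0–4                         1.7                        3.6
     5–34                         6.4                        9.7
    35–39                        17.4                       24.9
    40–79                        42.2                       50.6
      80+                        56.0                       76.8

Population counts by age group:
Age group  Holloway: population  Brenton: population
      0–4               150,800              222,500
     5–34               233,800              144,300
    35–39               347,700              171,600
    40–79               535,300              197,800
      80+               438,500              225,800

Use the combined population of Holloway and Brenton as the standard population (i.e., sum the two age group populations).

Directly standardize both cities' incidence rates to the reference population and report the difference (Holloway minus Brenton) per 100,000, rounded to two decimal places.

Combined standard total = 2,668,100; weights = 0.1399, 0.1417, 0.1946, 0.2748, 0.2490.
Holloway: 0.1399×1.7 + 0.1417×6.4 + 0.1946×17.4 + 0.2748×42.2 + 0.2490×56.0 = 30.0693 per 100,000.
Brenton: 0.1399×3.6 + 0.1417×9.7 + 0.1946×24.9 + 0.2748×50.6 + 0.2490×76.8 = 39.7493 per 100,000.
Difference = 30.0693 − 39.7493 = -9.6800.

-9.68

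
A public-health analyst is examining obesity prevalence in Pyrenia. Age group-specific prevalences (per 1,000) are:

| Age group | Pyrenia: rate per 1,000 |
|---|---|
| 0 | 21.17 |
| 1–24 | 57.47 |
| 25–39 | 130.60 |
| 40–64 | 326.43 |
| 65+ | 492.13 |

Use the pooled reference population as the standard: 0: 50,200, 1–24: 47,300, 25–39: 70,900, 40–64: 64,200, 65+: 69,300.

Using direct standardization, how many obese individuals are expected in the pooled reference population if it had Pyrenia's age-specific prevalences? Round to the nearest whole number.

68102

Expected obese individuals = Σ (standard pop × age-specific rate ÷ 1,000)
= 50,200×21.17/1,000 + 47,300×57.47/1,000 + 70,900×130.60/1,000 + 64,200×326.43/1,000 + 69,300×492.13/1,000
= 1062.73 + 2718.33 + 9259.54 + 20956.81 + 34104.61 = 68102.02.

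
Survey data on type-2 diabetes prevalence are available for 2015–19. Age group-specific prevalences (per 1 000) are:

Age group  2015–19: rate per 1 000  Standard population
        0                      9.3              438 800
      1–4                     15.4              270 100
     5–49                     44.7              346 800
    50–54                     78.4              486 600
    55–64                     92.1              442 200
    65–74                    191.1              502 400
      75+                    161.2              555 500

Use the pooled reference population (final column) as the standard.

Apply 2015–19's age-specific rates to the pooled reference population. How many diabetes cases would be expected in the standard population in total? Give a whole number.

288174

Expected diabetes cases = Σ (standard pop × age-specific rate ÷ 1 000)
= 438 800×9.3/1 000 + 270 100×15.4/1 000 + 346 800×44.7/1 000 + 486 600×78.4/1 000 + 442 200×92.1/1 000 + 502 400×191.1/1 000 + 555 500×161.2/1 000
= 4080.84 + 4159.54 + 15501.96 + 38149.44 + 40726.62 + 96008.64 + 89546.60 = 288173.64.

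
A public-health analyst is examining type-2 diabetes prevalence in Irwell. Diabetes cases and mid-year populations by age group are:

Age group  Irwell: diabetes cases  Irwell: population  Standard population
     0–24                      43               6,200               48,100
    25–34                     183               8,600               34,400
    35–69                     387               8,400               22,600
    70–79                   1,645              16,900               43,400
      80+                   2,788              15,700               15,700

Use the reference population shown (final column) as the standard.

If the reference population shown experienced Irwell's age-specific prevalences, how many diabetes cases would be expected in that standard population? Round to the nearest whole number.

9119

Age-specific rates per 1,000 for Irwell: 6.935, 21.279, 46.071, 97.337, 177.580.
Expected diabetes cases = Σ (standard pop × age-specific rate ÷ 1,000)
= 48,100×6.935/1,000 + 34,400×21.279/1,000 + 22,600×46.071/1,000 + 43,400×97.337/1,000 + 15,700×177.580/1,000
= 333.60 + 732.00 + 1041.21 + 4224.44 + 2788.00 = 9119.25.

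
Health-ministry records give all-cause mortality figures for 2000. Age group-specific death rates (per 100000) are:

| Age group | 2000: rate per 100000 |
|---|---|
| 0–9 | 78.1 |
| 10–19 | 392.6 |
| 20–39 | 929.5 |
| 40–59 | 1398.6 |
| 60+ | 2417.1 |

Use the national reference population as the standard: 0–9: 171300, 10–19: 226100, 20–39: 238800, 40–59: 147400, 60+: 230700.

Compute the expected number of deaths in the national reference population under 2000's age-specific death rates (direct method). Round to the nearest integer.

Expected deaths = Σ (standard pop × age-specific rate ÷ 100000)
= 171300×78.1/100000 + 226100×392.6/100000 + 238800×929.5/100000 + 147400×1398.6/100000 + 230700×2417.1/100000
= 133.79 + 887.67 + 2219.65 + 2061.54 + 5576.25 = 10878.89.

10879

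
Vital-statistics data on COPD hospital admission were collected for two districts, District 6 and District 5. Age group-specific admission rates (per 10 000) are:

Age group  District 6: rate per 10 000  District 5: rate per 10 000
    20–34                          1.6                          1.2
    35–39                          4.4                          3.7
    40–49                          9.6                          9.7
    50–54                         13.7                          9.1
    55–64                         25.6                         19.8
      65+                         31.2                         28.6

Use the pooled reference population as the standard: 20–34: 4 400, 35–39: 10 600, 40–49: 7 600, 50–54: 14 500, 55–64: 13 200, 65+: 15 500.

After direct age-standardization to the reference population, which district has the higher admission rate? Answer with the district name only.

District 6

Standard total = 65 800; weights = 0.0669, 0.1611, 0.1155, 0.2204, 0.2006, 0.2356.
District 6: 0.0669×1.6 + 0.1611×4.4 + 0.1155×9.6 + 0.2204×13.7 + 0.2006×25.6 + 0.2356×31.2 = 17.4287 per 10 000.
District 5: 0.0669×1.2 + 0.1611×3.7 + 0.1155×9.7 + 0.2204×9.1 + 0.2006×19.8 + 0.2356×28.6 = 14.5111 per 10 000.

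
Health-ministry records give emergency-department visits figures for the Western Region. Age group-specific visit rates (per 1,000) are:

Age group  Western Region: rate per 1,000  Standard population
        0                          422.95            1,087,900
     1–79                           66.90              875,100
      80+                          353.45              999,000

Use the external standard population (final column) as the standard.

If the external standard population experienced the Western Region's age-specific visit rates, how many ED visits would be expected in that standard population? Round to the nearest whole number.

Expected ED visits = Σ (standard pop × age-specific rate ÷ 1,000)
= 1,087,900×422.95/1,000 + 875,100×66.90/1,000 + 999,000×353.45/1,000
= 460127.30 + 58544.19 + 353096.55 = 871768.05.

871768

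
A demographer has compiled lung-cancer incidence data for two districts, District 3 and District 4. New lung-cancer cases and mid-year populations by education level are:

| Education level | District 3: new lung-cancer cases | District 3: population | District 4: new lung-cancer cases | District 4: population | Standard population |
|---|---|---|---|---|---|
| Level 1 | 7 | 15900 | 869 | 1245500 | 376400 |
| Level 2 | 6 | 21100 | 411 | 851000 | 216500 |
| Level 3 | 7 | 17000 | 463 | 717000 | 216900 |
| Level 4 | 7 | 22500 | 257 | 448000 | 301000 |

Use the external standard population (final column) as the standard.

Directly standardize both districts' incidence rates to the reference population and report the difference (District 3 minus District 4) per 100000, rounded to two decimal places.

-24.28

Education-specific rates per 100000 for District 3: 44.03, 28.44, 41.18, 31.11.
For District 4: 69.77, 48.30, 64.57, 57.37.
Standard total = 1110800; weights = 0.3389, 0.1949, 0.1953, 0.2710.
District 3: 0.3389×44.03 + 0.1949×28.44 + 0.1953×41.18 + 0.2710×31.11 = 36.9311 per 100000.
District 4: 0.3389×69.77 + 0.1949×48.30 + 0.1953×64.57 + 0.2710×57.37 = 61.2094 per 100000.
Difference = 36.9311 − 61.2094 = -24.2783.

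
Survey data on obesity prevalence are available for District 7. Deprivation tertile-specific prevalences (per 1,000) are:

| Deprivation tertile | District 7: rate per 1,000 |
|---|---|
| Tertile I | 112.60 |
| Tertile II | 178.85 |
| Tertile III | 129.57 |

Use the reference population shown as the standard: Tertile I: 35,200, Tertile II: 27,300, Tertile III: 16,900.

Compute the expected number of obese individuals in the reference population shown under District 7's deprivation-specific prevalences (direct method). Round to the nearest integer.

11036

Expected obese individuals = Σ (standard pop × deprivation-specific rate ÷ 1,000)
= 35,200×112.60/1,000 + 27,300×178.85/1,000 + 16,900×129.57/1,000
= 3963.52 + 4882.60 + 2189.73 = 11035.86.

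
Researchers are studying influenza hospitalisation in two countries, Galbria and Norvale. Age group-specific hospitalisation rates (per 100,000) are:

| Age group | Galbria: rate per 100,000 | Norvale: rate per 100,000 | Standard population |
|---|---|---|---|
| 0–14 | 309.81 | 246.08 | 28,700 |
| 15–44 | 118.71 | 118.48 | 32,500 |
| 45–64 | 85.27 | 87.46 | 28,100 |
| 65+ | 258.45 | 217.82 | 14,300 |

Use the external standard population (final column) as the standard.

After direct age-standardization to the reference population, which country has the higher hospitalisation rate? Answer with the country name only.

Standard total = 103,600; weights = 0.2770, 0.3137, 0.2712, 0.1380.
Galbria: 0.2770×309.81 + 0.3137×118.71 + 0.2712×85.27 + 0.1380×258.45 = 181.8682 per 100,000.
Norvale: 0.2770×246.08 + 0.3137×118.48 + 0.2712×87.46 + 0.1380×217.82 = 159.1269 per 100,000.

Galbria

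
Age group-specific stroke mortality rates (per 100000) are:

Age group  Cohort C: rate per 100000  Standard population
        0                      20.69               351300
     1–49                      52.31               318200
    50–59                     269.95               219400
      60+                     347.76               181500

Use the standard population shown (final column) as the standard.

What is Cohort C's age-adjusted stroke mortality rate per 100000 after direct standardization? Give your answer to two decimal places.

Standard total = 1070400; weights = 0.3282, 0.2973, 0.2050, 0.1696.
Standardized rate: 0.3282×20.69 + 0.2973×52.31 + 0.2050×269.95 + 0.1696×347.76 = 136.6395 per 100000.

136.64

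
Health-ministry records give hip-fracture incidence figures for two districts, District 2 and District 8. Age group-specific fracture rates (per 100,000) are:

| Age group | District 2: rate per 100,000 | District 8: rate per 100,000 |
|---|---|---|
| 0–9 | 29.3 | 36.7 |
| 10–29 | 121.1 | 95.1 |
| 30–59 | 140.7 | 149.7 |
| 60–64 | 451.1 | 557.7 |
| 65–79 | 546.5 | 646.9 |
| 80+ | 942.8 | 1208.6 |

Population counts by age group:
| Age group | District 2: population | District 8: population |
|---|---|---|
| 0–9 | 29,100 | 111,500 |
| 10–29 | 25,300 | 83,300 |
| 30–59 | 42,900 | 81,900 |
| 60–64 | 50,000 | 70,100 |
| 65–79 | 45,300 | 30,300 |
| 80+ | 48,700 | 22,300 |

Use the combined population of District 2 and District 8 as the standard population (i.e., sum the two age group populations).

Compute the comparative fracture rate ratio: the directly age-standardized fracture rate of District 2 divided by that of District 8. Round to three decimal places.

0.836

Combined standard total = 640,700; weights = 0.2194, 0.1695, 0.1948, 0.1875, 0.1180, 0.1108.
District 2: 0.2194×29.3 + 0.1695×121.1 + 0.1948×140.7 + 0.1875×451.1 + 0.1180×546.5 + 0.1108×942.8 = 307.8847 per 100,000.
District 8: 0.2194×36.7 + 0.1695×95.1 + 0.1948×149.7 + 0.1875×557.7 + 0.1180×646.9 + 0.1108×1208.6 = 368.1387 per 100,000.
Ratio = 307.8847 ÷ 368.1387 = 0.83633.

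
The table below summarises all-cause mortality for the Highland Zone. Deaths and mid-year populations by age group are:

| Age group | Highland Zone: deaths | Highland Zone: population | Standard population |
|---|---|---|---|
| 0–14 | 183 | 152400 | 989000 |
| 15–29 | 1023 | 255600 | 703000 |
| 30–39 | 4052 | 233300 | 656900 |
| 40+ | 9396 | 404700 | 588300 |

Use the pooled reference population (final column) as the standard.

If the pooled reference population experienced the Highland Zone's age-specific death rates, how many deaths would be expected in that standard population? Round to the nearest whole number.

Age-specific rates per 1000 for the Highland Zone: 1.201, 4.002, 17.368, 23.217.
Expected deaths = Σ (standard pop × age-specific rate ÷ 1000)
= 989000×1.201/1000 + 703000×4.002/1000 + 656900×17.368/1000 + 588300×23.217/1000
= 1187.58 + 2813.65 + 11409.17 + 13658.68 = 29069.07.

29069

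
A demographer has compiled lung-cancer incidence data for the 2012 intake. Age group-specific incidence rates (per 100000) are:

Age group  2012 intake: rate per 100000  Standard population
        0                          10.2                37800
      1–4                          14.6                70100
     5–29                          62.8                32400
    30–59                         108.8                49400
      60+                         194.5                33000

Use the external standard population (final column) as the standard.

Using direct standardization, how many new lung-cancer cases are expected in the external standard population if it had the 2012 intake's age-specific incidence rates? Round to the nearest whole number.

Expected new lung-cancer cases = Σ (standard pop × age-specific rate ÷ 100000)
= 37800×10.2/100000 + 70100×14.6/100000 + 32400×62.8/100000 + 49400×108.8/100000 + 33000×194.5/100000
= 3.86 + 10.23 + 20.35 + 53.75 + 64.19 = 152.37.

152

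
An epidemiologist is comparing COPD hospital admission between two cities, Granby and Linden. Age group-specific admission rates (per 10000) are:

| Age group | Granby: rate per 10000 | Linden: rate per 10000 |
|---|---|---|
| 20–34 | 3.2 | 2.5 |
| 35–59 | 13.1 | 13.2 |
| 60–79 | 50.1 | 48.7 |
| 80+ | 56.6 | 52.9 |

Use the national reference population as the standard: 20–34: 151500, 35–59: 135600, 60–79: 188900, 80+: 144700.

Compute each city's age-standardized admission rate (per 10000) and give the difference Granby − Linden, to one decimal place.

Standard total = 620700; weights = 0.2441, 0.2185, 0.3043, 0.2331.
Granby: 0.2441×3.2 + 0.2185×13.1 + 0.3043×50.1 + 0.2331×56.6 = 32.0849 per 10000.
Linden: 0.2441×2.5 + 0.2185×13.2 + 0.3043×48.7 + 0.2331×52.9 = 30.6472 per 10000.
Difference = 32.0849 − 30.6472 = 1.4376.

1.4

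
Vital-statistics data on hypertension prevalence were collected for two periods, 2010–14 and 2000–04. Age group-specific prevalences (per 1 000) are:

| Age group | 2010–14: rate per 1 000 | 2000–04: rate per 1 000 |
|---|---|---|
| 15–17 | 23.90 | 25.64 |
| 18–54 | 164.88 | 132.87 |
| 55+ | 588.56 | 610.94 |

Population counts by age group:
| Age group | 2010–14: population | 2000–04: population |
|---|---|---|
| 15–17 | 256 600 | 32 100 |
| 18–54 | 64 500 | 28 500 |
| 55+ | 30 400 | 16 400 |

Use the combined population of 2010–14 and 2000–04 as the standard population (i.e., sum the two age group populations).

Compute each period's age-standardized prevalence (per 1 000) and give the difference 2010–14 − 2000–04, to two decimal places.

Combined standard total = 428 500; weights = 0.6737, 0.2170, 0.1092.
2010–14: 0.6737×23.90 + 0.2170×164.88 + 0.1092×588.56 = 116.1689 per 1 000.
2000–04: 0.6737×25.64 + 0.2170×132.87 + 0.1092×610.94 = 112.8382 per 1 000.
Difference = 116.1689 − 112.8382 = 3.3307.

3.33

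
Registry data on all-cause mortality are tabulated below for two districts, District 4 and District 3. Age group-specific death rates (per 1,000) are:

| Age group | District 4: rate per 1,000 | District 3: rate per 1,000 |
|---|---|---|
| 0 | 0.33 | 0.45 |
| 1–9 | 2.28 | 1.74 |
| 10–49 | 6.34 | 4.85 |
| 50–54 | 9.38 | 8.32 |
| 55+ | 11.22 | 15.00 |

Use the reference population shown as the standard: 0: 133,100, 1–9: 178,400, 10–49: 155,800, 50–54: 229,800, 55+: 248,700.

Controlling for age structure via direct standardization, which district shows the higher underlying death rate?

District 3

Standard total = 945,800; weights = 0.1407, 0.1886, 0.1647, 0.2430, 0.2630.
District 4: 0.1407×0.33 + 0.1886×2.28 + 0.1647×6.34 + 0.2430×9.38 + 0.2630×11.22 = 6.7502 per 1,000.
District 3: 0.1407×0.45 + 0.1886×1.74 + 0.1647×4.85 + 0.2430×8.32 + 0.2630×15.00 = 7.1562 per 1,000.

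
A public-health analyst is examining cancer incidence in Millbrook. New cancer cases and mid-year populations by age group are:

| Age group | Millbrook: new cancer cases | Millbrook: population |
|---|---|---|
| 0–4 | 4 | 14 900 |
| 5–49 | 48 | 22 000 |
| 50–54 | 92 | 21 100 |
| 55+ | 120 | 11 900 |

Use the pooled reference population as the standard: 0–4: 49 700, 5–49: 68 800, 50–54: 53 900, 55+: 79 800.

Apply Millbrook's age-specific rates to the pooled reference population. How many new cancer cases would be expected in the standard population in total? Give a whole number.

Age-specific rates per 100 000 for Millbrook: 26.85, 218.18, 436.02, 1008.40.
Expected new cancer cases = Σ (standard pop × age-specific rate ÷ 100 000)
= 49 700×26.85/100 000 + 68 800×218.18/100 000 + 53 900×436.02/100 000 + 79 800×1008.40/100 000
= 13.34 + 150.11 + 235.01 + 804.71 = 1203.17.

1203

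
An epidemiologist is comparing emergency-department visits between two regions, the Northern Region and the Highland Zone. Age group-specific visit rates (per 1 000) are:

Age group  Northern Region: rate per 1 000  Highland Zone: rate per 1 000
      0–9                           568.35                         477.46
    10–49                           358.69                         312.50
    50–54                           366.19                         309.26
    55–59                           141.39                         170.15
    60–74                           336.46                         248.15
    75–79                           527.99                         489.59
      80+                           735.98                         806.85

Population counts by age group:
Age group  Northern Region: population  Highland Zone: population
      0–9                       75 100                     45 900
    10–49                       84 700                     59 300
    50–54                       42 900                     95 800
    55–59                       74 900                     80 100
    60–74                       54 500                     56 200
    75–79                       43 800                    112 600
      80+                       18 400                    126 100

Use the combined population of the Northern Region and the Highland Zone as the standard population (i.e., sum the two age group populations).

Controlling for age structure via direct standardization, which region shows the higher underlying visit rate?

Combined standard total = 970 300; weights = 0.1247, 0.1484, 0.1429, 0.1597, 0.1141, 0.1612, 0.1489.
The Northern Region: 0.1247×568.35 + 0.1484×358.69 + 0.1429×366.19 + 0.1597×141.39 + 0.1141×336.46 + 0.1612×527.99 + 0.1489×735.98 = 432.1350 per 1 000.
The Highland Zone: 0.1247×477.46 + 0.1484×312.50 + 0.1429×309.26 + 0.1597×170.15 + 0.1141×248.15 + 0.1612×489.59 + 0.1489×806.85 = 404.6915 per 1 000.
The crude rates (391.50 vs 441.88) would put the Highland Zone higher, but that reflects its age composition; once standardized to a common age structure, the Northern Region has the higher underlying rate.

Northern Region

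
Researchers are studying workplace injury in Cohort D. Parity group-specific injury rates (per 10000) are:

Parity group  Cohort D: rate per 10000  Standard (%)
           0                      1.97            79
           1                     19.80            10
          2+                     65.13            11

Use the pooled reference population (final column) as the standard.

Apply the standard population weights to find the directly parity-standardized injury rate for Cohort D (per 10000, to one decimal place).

10.7

Standard weights: 0.79, 0.10, 0.11.
Standardized rate: 0.7900×1.97 + 0.1000×19.80 + 0.1100×65.13 = 10.7006 per 10000.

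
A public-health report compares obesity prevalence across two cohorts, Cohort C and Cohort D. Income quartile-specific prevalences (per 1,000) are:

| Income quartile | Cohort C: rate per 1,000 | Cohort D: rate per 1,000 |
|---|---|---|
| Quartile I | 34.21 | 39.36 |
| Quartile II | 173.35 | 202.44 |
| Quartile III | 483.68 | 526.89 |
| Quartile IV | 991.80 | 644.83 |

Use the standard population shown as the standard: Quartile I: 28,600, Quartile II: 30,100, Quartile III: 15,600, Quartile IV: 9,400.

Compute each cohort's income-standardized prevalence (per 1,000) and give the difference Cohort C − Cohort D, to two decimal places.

18.69

Standard total = 83,700; weights = 0.3417, 0.3596, 0.1864, 0.1123.
Cohort C: 0.3417×34.21 + 0.3596×173.35 + 0.1864×483.68 + 0.1123×991.80 = 275.5624 per 1,000.
Cohort D: 0.3417×39.36 + 0.3596×202.44 + 0.1864×526.89 + 0.1123×644.83 = 256.8701 per 1,000.
Difference = 275.5624 − 256.8701 = 18.6923.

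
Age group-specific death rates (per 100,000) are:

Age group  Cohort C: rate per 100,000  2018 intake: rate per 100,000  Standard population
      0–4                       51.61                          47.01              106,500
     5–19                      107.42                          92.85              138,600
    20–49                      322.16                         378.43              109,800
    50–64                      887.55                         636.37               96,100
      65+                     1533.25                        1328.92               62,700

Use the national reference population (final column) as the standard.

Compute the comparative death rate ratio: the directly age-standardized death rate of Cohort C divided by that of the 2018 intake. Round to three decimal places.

Standard total = 513,700; weights = 0.2073, 0.2698, 0.2137, 0.1871, 0.1221.
Cohort C: 0.2073×51.61 + 0.2698×107.42 + 0.2137×322.16 + 0.1871×887.55 + 0.1221×1533.25 = 461.7216 per 100,000.
The 2018 intake: 0.2073×47.01 + 0.2698×92.85 + 0.2137×378.43 + 0.1871×636.37 + 0.1221×1328.92 = 396.9352 per 100,000.
Ratio = 461.7216 ÷ 396.9352 = 1.16322.

1.163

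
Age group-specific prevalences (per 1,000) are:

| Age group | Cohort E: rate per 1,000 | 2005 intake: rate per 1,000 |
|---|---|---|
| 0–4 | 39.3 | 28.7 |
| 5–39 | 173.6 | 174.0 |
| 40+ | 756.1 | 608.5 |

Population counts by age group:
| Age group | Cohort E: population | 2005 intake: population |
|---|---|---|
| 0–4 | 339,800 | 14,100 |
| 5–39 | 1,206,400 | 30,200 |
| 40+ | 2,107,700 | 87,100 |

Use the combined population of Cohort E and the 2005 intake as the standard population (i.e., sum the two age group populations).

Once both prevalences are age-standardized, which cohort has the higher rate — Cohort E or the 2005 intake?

Cohort E

Combined standard total = 3,785,300; weights = 0.0935, 0.3267, 0.5798.
Cohort E: 0.0935×39.3 + 0.3267×173.6 + 0.5798×756.1 = 498.7901 per 1,000.
The 2005 intake: 0.0935×28.7 + 0.3267×174.0 + 0.5798×608.5 = 412.3481 per 1,000.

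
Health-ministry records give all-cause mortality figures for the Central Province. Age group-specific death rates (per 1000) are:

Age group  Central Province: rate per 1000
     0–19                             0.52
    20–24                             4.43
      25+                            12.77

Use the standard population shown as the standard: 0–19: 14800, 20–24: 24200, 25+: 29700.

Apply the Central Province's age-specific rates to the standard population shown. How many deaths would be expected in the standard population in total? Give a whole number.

494

Expected deaths = Σ (standard pop × age-specific rate ÷ 1000)
= 14800×0.52/1000 + 24200×4.43/1000 + 29700×12.77/1000
= 7.70 + 107.21 + 379.27 = 494.17.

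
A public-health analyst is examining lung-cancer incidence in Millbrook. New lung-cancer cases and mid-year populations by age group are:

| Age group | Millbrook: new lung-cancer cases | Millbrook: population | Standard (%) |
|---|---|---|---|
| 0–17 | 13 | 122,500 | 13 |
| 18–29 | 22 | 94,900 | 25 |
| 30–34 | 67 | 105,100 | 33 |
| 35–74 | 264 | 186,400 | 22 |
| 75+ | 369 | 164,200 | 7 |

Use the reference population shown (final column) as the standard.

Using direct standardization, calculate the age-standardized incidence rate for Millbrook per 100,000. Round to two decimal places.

Age-specific rates per 100,000 for Millbrook: 10.61, 23.18, 63.75, 141.63, 224.73.
Standard weights: 0.13, 0.25, 0.33, 0.22, 0.07.
Standardized rate: 0.1300×10.61 + 0.2500×23.18 + 0.3300×63.75 + 0.2200×141.63 + 0.0700×224.73 = 75.1019 per 100,000.

75.10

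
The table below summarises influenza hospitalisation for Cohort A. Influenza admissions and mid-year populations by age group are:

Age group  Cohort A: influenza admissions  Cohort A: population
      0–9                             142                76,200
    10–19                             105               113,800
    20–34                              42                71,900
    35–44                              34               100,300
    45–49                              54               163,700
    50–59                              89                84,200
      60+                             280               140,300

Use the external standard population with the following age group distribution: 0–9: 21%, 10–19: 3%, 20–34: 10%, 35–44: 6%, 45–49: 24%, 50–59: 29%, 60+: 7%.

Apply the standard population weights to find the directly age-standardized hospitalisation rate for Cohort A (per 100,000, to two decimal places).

Age-specific rates per 100,000 for Cohort A: 186.35, 92.27, 58.41, 33.90, 32.99, 105.70, 199.57.
Standard weights: 0.21, 0.03, 0.10, 0.06, 0.24, 0.29, 0.07.
Standardized rate: 0.2100×186.35 + 0.0300×92.27 + 0.1000×58.41 + 0.0600×33.90 + 0.2400×32.99 + 0.2900×105.70 + 0.0700×199.57 = 102.3174 per 100,000.

102.32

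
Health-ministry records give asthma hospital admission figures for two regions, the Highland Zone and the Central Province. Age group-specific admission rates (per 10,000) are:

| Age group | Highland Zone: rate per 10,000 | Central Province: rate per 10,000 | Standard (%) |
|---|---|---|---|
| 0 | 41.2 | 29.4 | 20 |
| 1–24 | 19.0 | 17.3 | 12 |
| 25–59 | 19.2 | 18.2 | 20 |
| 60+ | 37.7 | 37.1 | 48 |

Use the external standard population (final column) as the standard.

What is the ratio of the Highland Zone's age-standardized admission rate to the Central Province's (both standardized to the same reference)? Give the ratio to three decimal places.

Standard weights: 0.20, 0.12, 0.20, 0.48.
The Highland Zone: 0.2000×41.2 + 0.1200×19.0 + 0.2000×19.2 + 0.4800×37.7 = 32.4560 per 10,000.
The Central Province: 0.2000×29.4 + 0.1200×17.3 + 0.2000×18.2 + 0.4800×37.1 = 29.4040 per 10,000.
Ratio = 32.4560 ÷ 29.4040 = 1.10380.

1.104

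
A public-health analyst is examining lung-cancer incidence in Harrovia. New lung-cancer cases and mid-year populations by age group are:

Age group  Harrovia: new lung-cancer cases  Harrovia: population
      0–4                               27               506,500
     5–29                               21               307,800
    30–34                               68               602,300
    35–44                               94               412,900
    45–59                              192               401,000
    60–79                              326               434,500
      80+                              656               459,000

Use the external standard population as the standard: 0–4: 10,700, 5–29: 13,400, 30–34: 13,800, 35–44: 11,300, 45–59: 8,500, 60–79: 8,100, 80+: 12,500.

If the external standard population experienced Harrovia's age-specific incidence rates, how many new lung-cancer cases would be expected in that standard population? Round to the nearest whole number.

34

Age-specific rates per 100,000 for Harrovia: 5.33, 6.82, 11.29, 22.77, 47.88, 75.03, 142.92.
Expected new lung-cancer cases = Σ (standard pop × age-specific rate ÷ 100,000)
= 10,700×5.33/100,000 + 13,400×6.82/100,000 + 13,800×11.29/100,000 + 11,300×22.77/100,000 + 8,500×47.88/100,000 + 8,100×75.03/100,000 + 12,500×142.92/100,000
= 0.57 + 0.91 + 1.56 + 2.57 + 4.07 + 6.08 + 17.86 = 33.63.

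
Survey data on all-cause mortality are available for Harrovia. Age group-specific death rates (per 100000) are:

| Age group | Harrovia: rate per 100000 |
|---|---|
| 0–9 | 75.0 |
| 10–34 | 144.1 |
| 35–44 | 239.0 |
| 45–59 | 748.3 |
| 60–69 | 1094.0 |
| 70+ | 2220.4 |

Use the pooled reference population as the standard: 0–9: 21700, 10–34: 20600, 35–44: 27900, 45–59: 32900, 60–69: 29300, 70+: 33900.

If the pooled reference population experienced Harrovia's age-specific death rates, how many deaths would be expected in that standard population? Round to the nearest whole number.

1432

Expected deaths = Σ (standard pop × age-specific rate ÷ 100000)
= 21700×75.0/100000 + 20600×144.1/100000 + 27900×239.0/100000 + 32900×748.3/100000 + 29300×1094.0/100000 + 33900×2220.4/100000
= 16.27 + 29.68 + 66.68 + 246.19 + 320.54 + 752.72 = 1432.09.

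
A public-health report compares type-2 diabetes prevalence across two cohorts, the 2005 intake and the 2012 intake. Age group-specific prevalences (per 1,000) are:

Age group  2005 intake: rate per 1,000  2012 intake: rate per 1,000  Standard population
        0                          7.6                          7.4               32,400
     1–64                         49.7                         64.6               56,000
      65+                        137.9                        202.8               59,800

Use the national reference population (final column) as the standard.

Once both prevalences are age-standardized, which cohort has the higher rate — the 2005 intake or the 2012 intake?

2012 intake

Standard total = 148,200; weights = 0.2186, 0.3779, 0.4035.
The 2005 intake: 0.2186×7.6 + 0.3779×49.7 + 0.4035×137.9 = 76.0854 per 1,000.
The 2012 intake: 0.2186×7.4 + 0.3779×64.6 + 0.4035×202.8 = 107.8596 per 1,000.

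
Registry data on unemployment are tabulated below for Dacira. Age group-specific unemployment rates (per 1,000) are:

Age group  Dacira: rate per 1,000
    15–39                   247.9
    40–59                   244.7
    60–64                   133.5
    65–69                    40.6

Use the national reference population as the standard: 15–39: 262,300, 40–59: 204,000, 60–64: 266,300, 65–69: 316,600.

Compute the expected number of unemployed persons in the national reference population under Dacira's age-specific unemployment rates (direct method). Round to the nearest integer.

Expected unemployed persons = Σ (standard pop × age-specific rate ÷ 1,000)
= 262,300×247.9/1,000 + 204,000×244.7/1,000 + 266,300×133.5/1,000 + 316,600×40.6/1,000
= 65024.17 + 49918.80 + 35551.05 + 12853.96 = 163347.98.

163348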